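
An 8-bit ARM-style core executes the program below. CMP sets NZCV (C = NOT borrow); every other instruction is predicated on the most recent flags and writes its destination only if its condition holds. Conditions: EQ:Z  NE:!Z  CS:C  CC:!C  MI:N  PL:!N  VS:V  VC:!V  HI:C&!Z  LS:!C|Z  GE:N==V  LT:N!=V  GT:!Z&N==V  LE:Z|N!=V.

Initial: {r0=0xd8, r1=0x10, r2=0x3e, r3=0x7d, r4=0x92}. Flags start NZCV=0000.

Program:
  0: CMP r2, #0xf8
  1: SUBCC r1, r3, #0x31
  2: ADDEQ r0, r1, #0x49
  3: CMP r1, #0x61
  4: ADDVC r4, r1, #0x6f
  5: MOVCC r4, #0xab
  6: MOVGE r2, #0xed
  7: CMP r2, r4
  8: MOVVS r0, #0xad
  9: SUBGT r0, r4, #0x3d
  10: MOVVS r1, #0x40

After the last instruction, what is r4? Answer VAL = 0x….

[0] flags=0000 → (cmp)
[1] flags=0000 CC?T → r1=0x4c
[2] flags=0000 EQ?F → skip
[3] flags=1000 → (cmp)
[4] flags=1000 VC?T → r4=0xbb
[5] flags=1000 CC?T → r4=0xab
[6] flags=1000 GE?F → skip
[7] flags=1001 → (cmp)
[8] flags=1001 VS?T → r0=0xad
[9] flags=1001 GT?T → r0=0x6e
[10] flags=1001 VS?T → r1=0x40

VAL = 0xab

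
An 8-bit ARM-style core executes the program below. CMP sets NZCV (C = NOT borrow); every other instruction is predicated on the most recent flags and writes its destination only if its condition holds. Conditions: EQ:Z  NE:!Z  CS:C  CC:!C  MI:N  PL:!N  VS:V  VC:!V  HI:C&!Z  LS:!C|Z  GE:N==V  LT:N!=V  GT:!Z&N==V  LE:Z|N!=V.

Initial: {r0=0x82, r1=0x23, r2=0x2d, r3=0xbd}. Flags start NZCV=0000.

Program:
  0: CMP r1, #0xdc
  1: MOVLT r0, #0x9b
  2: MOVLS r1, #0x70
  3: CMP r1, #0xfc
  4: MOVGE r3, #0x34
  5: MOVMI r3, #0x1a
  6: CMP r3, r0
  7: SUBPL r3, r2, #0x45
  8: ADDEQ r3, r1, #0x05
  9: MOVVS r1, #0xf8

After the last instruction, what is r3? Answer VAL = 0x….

VAL = 0x34

0: ✓ CMP  NZCV=0000
1: · MOVLT
2: ✓ MOVLS  r1←0x70
3: ✓ CMP  NZCV=0000
4: ✓ MOVGE  r3←0x34
5: · MOVMI
6: ✓ CMP  NZCV=1001
7: · SUBPL
8: · ADDEQ
9: ✓ MOVVS  r1←0xf8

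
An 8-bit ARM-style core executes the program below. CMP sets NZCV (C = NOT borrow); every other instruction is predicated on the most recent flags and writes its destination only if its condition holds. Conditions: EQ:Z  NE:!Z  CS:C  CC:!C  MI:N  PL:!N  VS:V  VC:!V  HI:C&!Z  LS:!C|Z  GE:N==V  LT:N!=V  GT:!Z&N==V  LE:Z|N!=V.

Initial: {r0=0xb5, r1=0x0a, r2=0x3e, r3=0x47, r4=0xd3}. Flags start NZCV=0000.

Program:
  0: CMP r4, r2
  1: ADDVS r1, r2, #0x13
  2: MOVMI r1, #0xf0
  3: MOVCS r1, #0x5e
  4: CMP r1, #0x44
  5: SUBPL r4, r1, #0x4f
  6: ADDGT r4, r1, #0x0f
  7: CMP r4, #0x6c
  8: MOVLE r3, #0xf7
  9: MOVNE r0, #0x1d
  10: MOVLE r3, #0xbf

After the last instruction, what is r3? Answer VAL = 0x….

[0] flags=1010 → (cmp)
[1] flags=1010 VS?F → skip
[2] flags=1010 MI?T → r1=0xf0
[3] flags=1010 CS?T → r1=0x5e
[4] flags=0010 → (cmp)
[5] flags=0010 PL?T → r4=0x0f
[6] flags=0010 GT?T → r4=0x6d
[7] flags=0010 → (cmp)
[8] flags=0010 LE?F → skip
[9] flags=0010 NE?T → r0=0x1d
[10] flags=0010 LE?F → skip

VAL = 0x47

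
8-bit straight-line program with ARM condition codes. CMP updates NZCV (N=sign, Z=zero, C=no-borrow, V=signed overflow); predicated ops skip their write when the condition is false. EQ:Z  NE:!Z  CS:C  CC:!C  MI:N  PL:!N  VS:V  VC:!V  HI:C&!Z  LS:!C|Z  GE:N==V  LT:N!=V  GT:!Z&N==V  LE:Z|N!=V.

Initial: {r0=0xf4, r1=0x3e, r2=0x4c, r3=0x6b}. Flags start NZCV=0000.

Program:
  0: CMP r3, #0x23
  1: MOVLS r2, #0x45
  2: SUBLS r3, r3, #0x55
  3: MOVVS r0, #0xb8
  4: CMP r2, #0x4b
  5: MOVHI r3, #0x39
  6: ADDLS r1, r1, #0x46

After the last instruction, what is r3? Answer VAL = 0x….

[0] flags=0010 → (cmp)
[1] flags=0010 LS?F → skip
[2] flags=0010 LS?F → skip
[3] flags=0010 VS?F → skip
[4] flags=0010 → (cmp)
[5] flags=0010 HI?T → r3=0x39
[6] flags=0010 LS?F → skip

VAL = 0x39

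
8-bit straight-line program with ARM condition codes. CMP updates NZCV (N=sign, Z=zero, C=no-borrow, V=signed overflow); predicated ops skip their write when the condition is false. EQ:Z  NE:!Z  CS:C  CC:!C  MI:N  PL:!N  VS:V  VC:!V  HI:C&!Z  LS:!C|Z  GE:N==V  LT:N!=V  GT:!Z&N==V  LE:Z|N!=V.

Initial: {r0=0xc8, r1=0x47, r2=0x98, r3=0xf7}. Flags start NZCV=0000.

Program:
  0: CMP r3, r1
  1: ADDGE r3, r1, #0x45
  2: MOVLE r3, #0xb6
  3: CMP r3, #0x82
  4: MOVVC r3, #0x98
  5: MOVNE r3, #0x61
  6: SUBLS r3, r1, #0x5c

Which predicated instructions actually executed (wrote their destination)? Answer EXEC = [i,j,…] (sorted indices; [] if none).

EXEC = [2,4,5]

0: ✓ CMP  NZCV=1010
1: · ADDGE
2: ✓ MOVLE  r3←0xb6
3: ✓ CMP  NZCV=0010
4: ✓ MOVVC  r3←0x98
5: ✓ MOVNE  r3←0x61
6: · SUBLS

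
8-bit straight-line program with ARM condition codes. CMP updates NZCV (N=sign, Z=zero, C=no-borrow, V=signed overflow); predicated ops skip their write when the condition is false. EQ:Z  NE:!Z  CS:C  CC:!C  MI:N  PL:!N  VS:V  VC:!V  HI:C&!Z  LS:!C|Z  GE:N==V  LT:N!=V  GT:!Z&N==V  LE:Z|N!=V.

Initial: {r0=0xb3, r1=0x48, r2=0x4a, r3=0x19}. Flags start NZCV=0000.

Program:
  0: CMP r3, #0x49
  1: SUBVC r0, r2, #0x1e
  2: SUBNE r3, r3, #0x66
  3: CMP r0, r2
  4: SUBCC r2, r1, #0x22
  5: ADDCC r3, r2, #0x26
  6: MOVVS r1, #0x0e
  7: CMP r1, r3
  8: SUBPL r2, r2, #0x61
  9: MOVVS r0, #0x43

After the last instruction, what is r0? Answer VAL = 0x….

VAL = 0x2c

0: ✓ CMP  NZCV=1000
1: ✓ SUBVC  r0←0x2c
2: ✓ SUBNE  r3←0xb3
3: ✓ CMP  NZCV=1000
4: ✓ SUBCC  r2←0x26
5: ✓ ADDCC  r3←0x4c
6: · MOVVS
7: ✓ CMP  NZCV=1000
8: · SUBPL
9: · MOVVS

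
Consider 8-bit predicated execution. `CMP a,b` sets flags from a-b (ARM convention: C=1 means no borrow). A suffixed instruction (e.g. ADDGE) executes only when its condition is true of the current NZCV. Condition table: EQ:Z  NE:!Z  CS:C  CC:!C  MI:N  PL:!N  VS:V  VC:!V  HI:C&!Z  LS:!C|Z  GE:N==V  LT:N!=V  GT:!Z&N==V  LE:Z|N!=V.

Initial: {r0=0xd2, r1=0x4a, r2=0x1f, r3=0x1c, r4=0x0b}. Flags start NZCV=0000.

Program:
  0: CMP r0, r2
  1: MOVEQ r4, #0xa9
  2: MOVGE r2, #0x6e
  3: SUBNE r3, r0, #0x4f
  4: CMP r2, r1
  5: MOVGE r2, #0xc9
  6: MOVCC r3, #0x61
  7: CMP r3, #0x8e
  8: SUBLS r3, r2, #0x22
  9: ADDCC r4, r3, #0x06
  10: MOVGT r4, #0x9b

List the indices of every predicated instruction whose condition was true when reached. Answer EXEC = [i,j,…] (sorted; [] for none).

EXEC = [3,6,8,9,10]

[0] flags=1010 → (cmp)
[1] flags=1010 EQ?F → skip
[2] flags=1010 GE?F → skip
[3] flags=1010 NE?T → r3=0x83
[4] flags=1000 → (cmp)
[5] flags=1000 GE?F → skip
[6] flags=1000 CC?T → r3=0x61
[7] flags=1001 → (cmp)
[8] flags=1001 LS?T → r3=0xfd
[9] flags=1001 CC?T → r4=0x03
[10] flags=1001 GT?T → r4=0x9b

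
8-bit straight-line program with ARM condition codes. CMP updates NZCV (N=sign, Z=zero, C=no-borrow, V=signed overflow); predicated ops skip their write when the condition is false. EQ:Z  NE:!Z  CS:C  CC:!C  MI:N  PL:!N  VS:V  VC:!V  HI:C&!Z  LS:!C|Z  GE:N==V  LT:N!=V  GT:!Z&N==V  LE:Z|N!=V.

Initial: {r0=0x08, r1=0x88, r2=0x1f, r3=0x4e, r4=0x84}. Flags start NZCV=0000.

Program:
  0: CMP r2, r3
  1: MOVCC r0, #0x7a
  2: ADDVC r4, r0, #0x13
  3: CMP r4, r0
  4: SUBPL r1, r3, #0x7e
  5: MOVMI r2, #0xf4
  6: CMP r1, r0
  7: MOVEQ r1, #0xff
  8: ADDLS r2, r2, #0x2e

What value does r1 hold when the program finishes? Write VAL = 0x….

VAL = 0xd0

[0] flags=1000 → (cmp)
[1] flags=1000 CC?T → r0=0x7a
[2] flags=1000 VC?T → r4=0x8d
[3] flags=0011 → (cmp)
[4] flags=0011 PL?T → r1=0xd0
[5] flags=0011 MI?F → skip
[6] flags=0011 → (cmp)
[7] flags=0011 EQ?F → skip
[8] flags=0011 LS?F → skip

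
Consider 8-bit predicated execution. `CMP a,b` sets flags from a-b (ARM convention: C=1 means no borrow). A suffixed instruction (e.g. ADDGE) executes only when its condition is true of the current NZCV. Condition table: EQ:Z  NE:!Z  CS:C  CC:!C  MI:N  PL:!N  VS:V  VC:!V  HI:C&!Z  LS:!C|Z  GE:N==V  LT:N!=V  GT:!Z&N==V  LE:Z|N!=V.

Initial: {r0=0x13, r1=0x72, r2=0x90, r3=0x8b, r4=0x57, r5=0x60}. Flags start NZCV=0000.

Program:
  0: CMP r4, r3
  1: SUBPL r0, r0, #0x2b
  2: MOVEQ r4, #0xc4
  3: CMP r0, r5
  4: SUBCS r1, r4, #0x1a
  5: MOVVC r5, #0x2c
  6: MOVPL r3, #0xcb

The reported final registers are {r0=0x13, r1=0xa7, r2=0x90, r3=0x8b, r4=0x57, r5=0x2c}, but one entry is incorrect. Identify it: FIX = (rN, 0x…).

[0] flags=1001 → (cmp)
[1] flags=1001 PL?F → skip
[2] flags=1001 EQ?F → skip
[3] flags=1000 → (cmp)
[4] flags=1000 CS?F → skip
[5] flags=1000 VC?T → r5=0x2c
[6] flags=1000 PL?F → skip

FIX = (r1, 0x72)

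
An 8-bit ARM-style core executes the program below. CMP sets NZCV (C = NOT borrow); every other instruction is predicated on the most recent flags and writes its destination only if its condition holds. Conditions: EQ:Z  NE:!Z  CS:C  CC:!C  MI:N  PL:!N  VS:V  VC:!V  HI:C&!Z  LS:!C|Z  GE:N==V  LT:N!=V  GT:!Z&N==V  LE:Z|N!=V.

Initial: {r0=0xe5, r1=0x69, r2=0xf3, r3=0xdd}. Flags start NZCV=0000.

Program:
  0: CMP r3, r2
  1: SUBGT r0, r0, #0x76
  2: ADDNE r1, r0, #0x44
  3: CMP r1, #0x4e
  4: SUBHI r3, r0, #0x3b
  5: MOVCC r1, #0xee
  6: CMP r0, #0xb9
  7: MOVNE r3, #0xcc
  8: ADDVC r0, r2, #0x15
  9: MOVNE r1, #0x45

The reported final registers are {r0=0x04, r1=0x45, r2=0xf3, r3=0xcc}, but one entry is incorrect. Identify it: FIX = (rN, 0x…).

FIX = (r0, 0x08)

0: ✓ CMP  NZCV=1000
1: · SUBGT
2: ✓ ADDNE  r1←0x29
3: ✓ CMP  NZCV=1000
4: · SUBHI
5: ✓ MOVCC  r1←0xee
6: ✓ CMP  NZCV=0010
7: ✓ MOVNE  r3←0xcc
8: ✓ ADDVC  r0←0x08
9: ✓ MOVNE  r1←0x45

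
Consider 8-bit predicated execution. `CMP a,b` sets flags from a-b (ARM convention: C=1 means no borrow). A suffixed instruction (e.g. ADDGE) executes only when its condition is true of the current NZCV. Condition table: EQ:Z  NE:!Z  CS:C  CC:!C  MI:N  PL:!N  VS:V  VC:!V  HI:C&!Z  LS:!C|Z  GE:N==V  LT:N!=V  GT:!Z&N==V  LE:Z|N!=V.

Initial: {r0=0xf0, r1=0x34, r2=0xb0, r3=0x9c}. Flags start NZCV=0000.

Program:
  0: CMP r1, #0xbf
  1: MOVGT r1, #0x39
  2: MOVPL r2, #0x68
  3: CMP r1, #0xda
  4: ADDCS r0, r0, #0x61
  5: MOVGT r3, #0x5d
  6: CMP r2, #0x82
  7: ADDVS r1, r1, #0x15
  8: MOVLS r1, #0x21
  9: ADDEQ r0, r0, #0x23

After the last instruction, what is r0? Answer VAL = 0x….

0: ✓ CMP  NZCV=0000
1: ✓ MOVGT  r1←0x39
2: ✓ MOVPL  r2←0x68
3: ✓ CMP  NZCV=0000
4: · ADDCS
5: ✓ MOVGT  r3←0x5d
6: ✓ CMP  NZCV=1001
7: ✓ ADDVS  r1←0x4e
8: ✓ MOVLS  r1←0x21
9: · ADDEQ

VAL = 0xf0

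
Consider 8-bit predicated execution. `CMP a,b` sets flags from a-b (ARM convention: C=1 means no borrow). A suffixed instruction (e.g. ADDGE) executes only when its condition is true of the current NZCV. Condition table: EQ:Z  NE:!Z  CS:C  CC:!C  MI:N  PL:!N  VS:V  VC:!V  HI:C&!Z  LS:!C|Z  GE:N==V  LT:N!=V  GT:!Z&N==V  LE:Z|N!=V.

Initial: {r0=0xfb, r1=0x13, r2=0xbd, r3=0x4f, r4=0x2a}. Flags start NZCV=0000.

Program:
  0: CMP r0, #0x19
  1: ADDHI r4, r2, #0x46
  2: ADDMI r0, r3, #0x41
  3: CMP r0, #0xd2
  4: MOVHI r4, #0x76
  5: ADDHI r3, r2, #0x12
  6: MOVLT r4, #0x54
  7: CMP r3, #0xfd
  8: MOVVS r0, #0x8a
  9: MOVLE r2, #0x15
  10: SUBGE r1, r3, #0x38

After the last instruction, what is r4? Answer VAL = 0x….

VAL = 0x54

0: ✓ CMP  NZCV=1010
1: ✓ ADDHI  r4←0x03
2: ✓ ADDMI  r0←0x90
3: ✓ CMP  NZCV=1000
4: · MOVHI
5: · ADDHI
6: ✓ MOVLT  r4←0x54
7: ✓ CMP  NZCV=0000
8: · MOVVS
9: · MOVLE
10: ✓ SUBGE  r1←0x17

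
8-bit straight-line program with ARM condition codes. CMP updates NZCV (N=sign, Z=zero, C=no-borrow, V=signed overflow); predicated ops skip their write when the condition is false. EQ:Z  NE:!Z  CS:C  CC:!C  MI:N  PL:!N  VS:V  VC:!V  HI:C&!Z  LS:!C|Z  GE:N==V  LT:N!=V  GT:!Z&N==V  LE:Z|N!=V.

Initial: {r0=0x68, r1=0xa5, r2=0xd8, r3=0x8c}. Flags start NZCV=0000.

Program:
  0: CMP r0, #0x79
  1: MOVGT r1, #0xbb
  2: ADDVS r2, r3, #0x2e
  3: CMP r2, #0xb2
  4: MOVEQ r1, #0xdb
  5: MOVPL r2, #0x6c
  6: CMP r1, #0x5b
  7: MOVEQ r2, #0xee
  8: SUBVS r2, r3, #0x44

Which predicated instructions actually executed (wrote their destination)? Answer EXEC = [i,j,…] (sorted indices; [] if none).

EXEC = [5,8]

0: ✓ CMP  NZCV=1000
1: · MOVGT
2: · ADDVS
3: ✓ CMP  NZCV=0010
4: · MOVEQ
5: ✓ MOVPL  r2←0x6c
6: ✓ CMP  NZCV=0011
7: · MOVEQ
8: ✓ SUBVS  r2←0x48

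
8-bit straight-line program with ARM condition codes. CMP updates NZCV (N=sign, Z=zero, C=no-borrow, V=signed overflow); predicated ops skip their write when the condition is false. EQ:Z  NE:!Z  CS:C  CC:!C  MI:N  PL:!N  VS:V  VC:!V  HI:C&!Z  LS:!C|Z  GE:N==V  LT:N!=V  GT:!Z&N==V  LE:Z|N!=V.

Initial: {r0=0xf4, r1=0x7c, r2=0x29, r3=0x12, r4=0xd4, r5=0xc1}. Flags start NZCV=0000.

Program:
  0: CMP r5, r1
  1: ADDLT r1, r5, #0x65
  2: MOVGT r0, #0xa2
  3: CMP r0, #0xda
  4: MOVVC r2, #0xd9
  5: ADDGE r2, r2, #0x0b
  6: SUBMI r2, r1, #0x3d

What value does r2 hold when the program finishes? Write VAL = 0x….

0: ✓ CMP  NZCV=0011
1: ✓ ADDLT  r1←0x26
2: · MOVGT
3: ✓ CMP  NZCV=0010
4: ✓ MOVVC  r2←0xd9
5: ✓ ADDGE  r2←0xe4
6: · SUBMI

VAL = 0xe4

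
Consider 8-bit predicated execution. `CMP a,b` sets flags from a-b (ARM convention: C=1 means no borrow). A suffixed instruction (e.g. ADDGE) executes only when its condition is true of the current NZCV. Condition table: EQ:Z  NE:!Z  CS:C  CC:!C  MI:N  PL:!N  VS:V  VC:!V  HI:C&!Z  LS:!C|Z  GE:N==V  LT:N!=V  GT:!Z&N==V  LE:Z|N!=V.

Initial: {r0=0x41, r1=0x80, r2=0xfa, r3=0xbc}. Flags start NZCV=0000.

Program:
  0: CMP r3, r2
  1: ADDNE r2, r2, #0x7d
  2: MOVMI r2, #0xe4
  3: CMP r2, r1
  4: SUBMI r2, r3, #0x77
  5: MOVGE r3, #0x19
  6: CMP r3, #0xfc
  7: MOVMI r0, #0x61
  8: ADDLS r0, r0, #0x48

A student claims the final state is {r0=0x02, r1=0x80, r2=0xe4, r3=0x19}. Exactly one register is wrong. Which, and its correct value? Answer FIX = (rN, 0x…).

0: ✓ CMP  NZCV=1000
1: ✓ ADDNE  r2←0x77
2: ✓ MOVMI  r2←0xe4
3: ✓ CMP  NZCV=0010
4: · SUBMI
5: ✓ MOVGE  r3←0x19
6: ✓ CMP  NZCV=0000
7: · MOVMI
8: ✓ ADDLS  r0←0x89

FIX = (r0, 0x89)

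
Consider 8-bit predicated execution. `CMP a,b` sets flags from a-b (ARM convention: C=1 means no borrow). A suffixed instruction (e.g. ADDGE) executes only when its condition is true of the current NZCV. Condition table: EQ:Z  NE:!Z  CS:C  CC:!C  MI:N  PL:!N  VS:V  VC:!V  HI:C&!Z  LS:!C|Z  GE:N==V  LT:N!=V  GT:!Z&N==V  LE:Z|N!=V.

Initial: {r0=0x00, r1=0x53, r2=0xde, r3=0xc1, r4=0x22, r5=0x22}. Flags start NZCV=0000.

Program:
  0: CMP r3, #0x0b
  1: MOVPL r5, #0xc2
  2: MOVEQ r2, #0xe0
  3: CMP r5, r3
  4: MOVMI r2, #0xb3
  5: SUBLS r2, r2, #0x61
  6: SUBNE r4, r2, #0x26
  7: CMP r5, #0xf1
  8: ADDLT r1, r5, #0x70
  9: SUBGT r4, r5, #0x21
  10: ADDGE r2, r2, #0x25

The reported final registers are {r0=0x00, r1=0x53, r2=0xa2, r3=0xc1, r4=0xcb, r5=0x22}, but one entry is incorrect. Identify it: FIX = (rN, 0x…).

0: ✓ CMP  NZCV=1010
1: · MOVPL
2: · MOVEQ
3: ✓ CMP  NZCV=0000
4: · MOVMI
5: ✓ SUBLS  r2←0x7d
6: ✓ SUBNE  r4←0x57
7: ✓ CMP  NZCV=0000
8: · ADDLT
9: ✓ SUBGT  r4←0x01
10: ✓ ADDGE  r2←0xa2

FIX = (r4, 0x01)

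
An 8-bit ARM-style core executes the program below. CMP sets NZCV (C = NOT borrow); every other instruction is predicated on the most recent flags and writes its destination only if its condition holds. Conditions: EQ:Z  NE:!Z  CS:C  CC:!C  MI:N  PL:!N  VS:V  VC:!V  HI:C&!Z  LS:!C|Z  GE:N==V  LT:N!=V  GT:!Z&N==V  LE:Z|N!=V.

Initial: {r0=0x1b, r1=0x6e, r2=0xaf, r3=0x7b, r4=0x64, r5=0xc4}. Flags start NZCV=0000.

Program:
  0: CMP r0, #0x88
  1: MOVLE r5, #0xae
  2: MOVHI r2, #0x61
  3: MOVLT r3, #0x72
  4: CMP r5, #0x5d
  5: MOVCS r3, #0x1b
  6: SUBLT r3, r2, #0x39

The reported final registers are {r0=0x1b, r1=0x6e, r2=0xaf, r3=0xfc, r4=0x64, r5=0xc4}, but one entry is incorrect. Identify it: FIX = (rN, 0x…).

0: ✓ CMP  NZCV=1001
1: · MOVLE
2: · MOVHI
3: · MOVLT
4: ✓ CMP  NZCV=0011
5: ✓ MOVCS  r3←0x1b
6: ✓ SUBLT  r3←0x76

FIX = (r3, 0x76)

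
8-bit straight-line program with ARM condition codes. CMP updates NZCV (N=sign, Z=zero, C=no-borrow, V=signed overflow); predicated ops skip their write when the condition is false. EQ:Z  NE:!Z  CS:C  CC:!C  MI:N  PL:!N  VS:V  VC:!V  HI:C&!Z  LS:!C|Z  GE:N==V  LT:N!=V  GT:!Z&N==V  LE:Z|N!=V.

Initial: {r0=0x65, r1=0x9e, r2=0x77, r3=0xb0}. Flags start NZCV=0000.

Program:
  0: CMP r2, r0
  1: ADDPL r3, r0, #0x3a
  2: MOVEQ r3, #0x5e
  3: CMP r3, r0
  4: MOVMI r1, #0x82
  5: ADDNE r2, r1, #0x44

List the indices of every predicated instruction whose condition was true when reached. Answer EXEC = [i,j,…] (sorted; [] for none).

EXEC = [1,5]

0: ✓ CMP  NZCV=0010
1: ✓ ADDPL  r3←0x9f
2: · MOVEQ
3: ✓ CMP  NZCV=0011
4: · MOVMI
5: ✓ ADDNE  r2←0xe2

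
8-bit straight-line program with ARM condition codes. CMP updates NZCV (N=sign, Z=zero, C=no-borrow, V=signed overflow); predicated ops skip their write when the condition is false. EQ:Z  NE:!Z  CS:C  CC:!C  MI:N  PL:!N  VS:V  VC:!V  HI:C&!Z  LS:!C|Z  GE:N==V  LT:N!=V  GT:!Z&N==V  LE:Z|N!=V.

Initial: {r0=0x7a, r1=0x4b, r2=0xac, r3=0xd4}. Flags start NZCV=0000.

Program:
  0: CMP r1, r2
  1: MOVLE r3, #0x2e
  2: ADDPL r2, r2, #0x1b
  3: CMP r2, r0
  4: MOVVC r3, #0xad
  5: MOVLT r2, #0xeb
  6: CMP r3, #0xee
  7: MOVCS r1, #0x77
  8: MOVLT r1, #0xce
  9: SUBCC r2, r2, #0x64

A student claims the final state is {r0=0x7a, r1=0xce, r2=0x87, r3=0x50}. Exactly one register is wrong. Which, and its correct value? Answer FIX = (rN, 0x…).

0: ✓ CMP  NZCV=1001
1: · MOVLE
2: · ADDPL
3: ✓ CMP  NZCV=0011
4: · MOVVC
5: ✓ MOVLT  r2←0xeb
6: ✓ CMP  NZCV=1000
7: · MOVCS
8: ✓ MOVLT  r1←0xce
9: ✓ SUBCC  r2←0x87

FIX = (r3, 0xd4)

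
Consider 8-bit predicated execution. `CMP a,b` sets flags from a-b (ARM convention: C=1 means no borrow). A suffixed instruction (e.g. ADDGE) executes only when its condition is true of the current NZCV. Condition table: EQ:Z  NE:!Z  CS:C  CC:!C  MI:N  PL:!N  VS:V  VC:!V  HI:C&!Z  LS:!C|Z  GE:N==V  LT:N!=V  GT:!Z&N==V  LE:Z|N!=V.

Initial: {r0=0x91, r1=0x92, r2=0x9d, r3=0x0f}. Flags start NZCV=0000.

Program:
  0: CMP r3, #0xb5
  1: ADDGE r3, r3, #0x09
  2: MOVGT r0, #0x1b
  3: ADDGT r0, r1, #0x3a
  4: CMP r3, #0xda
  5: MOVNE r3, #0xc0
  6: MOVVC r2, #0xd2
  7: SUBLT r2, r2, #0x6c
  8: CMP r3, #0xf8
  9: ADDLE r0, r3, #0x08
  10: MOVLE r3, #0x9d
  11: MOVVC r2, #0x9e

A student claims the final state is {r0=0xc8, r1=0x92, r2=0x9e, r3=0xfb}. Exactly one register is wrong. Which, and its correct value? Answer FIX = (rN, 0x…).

FIX = (r3, 0x9d)

[0] flags=0000 → (cmp)
[1] flags=0000 GE?T → r3=0x18
[2] flags=0000 GT?T → r0=0x1b
[3] flags=0000 GT?T → r0=0xcc
[4] flags=0000 → (cmp)
[5] flags=0000 NE?T → r3=0xc0
[6] flags=0000 VC?T → r2=0xd2
[7] flags=0000 LT?F → skip
[8] flags=1000 → (cmp)
[9] flags=1000 LE?T → r0=0xc8
[10] flags=1000 LE?T → r3=0x9d
[11] flags=1000 VC?T → r2=0x9e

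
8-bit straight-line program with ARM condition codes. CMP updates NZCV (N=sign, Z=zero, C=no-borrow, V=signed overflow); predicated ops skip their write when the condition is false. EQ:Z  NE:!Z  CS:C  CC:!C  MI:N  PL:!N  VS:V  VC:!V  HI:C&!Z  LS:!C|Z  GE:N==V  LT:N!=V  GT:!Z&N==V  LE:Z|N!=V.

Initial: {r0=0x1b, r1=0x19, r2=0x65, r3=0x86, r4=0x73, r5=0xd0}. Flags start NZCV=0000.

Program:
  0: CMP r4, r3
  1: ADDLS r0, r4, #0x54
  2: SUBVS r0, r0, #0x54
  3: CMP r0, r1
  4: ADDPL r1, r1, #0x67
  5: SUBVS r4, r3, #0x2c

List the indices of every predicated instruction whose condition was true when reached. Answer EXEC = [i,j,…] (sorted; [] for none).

EXEC = [1,2,4]

[0] flags=1001 → (cmp)
[1] flags=1001 LS?T → r0=0xc7
[2] flags=1001 VS?T → r0=0x73
[3] flags=0010 → (cmp)
[4] flags=0010 PL?T → r1=0x80
[5] flags=0010 VS?F → skip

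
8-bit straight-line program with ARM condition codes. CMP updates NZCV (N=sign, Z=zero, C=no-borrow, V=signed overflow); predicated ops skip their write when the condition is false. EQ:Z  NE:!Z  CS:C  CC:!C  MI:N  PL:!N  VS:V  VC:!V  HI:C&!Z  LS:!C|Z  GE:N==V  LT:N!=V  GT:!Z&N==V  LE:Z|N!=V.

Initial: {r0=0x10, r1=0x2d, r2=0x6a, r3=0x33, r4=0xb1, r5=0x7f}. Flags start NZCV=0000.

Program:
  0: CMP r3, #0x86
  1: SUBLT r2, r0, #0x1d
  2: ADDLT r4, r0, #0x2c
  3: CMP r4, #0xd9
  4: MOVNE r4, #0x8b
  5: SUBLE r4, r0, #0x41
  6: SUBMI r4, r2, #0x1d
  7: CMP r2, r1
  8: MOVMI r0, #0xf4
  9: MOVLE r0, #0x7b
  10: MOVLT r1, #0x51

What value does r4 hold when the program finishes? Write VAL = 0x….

VAL = 0x4d

0: ✓ CMP  NZCV=1001
1: · SUBLT
2: · ADDLT
3: ✓ CMP  NZCV=1000
4: ✓ MOVNE  r4←0x8b
5: ✓ SUBLE  r4←0xcf
6: ✓ SUBMI  r4←0x4d
7: ✓ CMP  NZCV=0010
8: · MOVMI
9: · MOVLE
10: · MOVLT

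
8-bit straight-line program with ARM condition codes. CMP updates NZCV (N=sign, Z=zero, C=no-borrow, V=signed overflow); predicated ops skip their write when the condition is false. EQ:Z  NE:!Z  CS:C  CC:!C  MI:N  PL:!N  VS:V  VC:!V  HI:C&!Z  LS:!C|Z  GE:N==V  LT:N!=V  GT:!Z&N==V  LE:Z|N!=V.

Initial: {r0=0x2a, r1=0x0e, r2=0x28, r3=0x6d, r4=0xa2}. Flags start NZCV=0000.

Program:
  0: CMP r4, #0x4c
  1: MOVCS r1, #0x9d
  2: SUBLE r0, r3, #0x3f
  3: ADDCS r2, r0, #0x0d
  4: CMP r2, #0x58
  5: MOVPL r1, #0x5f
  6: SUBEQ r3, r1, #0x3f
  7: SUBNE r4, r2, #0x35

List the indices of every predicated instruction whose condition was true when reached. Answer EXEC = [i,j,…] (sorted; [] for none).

EXEC = [1,2,3,7]

[0] flags=0011 → (cmp)
[1] flags=0011 CS?T → r1=0x9d
[2] flags=0011 LE?T → r0=0x2e
[3] flags=0011 CS?T → r2=0x3b
[4] flags=1000 → (cmp)
[5] flags=1000 PL?F → skip
[6] flags=1000 EQ?F → skip
[7] flags=1000 NE?T → r4=0x06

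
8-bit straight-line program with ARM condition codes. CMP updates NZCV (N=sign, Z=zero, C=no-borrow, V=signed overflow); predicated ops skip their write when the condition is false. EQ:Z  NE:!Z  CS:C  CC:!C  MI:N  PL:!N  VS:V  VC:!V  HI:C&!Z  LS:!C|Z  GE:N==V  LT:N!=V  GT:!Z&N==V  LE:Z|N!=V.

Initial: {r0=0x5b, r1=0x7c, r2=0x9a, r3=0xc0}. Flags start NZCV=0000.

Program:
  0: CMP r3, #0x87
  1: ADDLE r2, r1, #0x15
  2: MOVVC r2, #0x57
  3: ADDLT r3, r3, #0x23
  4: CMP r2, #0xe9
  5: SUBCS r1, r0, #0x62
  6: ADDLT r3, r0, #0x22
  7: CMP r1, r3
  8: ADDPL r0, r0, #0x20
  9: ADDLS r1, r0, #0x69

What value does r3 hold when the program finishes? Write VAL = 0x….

0: ✓ CMP  NZCV=0010
1: · ADDLE
2: ✓ MOVVC  r2←0x57
3: · ADDLT
4: ✓ CMP  NZCV=0000
5: · SUBCS
6: · ADDLT
7: ✓ CMP  NZCV=1001
8: · ADDPL
9: ✓ ADDLS  r1←0xc4

VAL = 0xc0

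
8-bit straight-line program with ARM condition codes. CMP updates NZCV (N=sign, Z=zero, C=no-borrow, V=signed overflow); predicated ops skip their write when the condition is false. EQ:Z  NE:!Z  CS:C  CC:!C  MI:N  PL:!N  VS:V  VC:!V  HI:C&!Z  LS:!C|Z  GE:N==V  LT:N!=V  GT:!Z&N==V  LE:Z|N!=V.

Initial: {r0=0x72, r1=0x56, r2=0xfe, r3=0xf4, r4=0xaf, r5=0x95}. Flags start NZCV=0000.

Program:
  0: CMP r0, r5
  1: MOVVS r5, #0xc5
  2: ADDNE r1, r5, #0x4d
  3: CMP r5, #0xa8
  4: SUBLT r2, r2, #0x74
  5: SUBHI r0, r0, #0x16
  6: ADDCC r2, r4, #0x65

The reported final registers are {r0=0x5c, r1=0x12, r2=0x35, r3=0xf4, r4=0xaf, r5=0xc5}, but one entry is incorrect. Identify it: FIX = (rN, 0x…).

0: ✓ CMP  NZCV=1001
1: ✓ MOVVS  r5←0xc5
2: ✓ ADDNE  r1←0x12
3: ✓ CMP  NZCV=0010
4: · SUBLT
5: ✓ SUBHI  r0←0x5c
6: · ADDCC

FIX = (r2, 0xfe)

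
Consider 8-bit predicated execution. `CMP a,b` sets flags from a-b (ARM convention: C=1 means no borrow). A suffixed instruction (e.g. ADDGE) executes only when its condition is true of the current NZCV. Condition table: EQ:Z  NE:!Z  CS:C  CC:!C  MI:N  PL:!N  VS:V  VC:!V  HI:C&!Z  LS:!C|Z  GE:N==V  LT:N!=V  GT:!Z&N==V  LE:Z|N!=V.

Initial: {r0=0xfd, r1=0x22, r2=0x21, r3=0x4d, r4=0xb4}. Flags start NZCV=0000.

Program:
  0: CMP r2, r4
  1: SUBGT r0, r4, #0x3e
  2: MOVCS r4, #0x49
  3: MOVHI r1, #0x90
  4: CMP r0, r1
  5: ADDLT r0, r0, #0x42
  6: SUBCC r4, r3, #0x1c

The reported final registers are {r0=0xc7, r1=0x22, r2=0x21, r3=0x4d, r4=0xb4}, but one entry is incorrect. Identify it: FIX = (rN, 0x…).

0: ✓ CMP  NZCV=0000
1: ✓ SUBGT  r0←0x76
2: · MOVCS
3: · MOVHI
4: ✓ CMP  NZCV=0010
5: · ADDLT
6: · SUBCC

FIX = (r0, 0x76)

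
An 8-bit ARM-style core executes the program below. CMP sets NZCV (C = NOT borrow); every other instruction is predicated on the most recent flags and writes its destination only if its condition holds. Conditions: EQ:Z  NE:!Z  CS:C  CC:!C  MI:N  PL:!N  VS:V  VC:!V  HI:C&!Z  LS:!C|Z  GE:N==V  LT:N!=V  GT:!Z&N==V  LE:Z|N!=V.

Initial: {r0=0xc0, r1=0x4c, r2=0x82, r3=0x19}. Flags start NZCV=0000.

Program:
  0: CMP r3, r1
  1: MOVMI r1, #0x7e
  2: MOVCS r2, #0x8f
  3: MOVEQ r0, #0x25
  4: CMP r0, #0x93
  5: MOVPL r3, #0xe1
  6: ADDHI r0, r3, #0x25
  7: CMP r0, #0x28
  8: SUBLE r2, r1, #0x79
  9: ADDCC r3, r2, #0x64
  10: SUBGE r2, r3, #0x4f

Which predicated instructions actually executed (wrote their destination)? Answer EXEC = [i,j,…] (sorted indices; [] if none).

EXEC = [1,5,6,8,9]

[0] flags=1000 → (cmp)
[1] flags=1000 MI?T → r1=0x7e
[2] flags=1000 CS?F → skip
[3] flags=1000 EQ?F → skip
[4] flags=0010 → (cmp)
[5] flags=0010 PL?T → r3=0xe1
[6] flags=0010 HI?T → r0=0x06
[7] flags=1000 → (cmp)
[8] flags=1000 LE?T → r2=0x05
[9] flags=1000 CC?T → r3=0x69
[10] flags=1000 GE?F → skip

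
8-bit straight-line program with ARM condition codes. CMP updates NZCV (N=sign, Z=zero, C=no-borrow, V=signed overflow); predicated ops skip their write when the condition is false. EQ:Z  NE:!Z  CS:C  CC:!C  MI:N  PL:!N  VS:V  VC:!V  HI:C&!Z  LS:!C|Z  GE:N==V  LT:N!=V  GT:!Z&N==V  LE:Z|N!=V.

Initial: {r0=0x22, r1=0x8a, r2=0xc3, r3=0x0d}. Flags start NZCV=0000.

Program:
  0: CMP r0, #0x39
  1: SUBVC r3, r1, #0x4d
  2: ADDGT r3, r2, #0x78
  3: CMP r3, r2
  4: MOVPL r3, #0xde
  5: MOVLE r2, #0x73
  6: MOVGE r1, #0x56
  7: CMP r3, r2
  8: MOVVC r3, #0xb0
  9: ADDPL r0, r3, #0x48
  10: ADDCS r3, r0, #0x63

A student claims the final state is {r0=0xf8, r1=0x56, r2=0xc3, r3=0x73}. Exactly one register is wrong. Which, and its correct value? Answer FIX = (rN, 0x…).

0: ✓ CMP  NZCV=1000
1: ✓ SUBVC  r3←0x3d
2: · ADDGT
3: ✓ CMP  NZCV=0000
4: ✓ MOVPL  r3←0xde
5: · MOVLE
6: ✓ MOVGE  r1←0x56
7: ✓ CMP  NZCV=0010
8: ✓ MOVVC  r3←0xb0
9: ✓ ADDPL  r0←0xf8
10: ✓ ADDCS  r3←0x5b

FIX = (r3, 0x5b)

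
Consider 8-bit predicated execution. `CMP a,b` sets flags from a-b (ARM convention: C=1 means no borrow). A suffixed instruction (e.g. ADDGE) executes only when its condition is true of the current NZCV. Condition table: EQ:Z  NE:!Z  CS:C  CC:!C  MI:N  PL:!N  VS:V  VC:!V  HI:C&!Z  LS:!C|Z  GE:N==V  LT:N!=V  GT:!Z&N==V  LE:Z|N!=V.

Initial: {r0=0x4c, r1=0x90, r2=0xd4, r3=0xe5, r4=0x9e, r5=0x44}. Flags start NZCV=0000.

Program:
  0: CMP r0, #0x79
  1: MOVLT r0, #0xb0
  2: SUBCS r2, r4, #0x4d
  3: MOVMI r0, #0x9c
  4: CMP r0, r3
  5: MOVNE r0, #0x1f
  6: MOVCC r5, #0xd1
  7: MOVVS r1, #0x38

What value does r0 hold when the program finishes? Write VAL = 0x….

VAL = 0x1f

[0] flags=1000 → (cmp)
[1] flags=1000 LT?T → r0=0xb0
[2] flags=1000 CS?F → skip
[3] flags=1000 MI?T → r0=0x9c
[4] flags=1000 → (cmp)
[5] flags=1000 NE?T → r0=0x1f
[6] flags=1000 CC?T → r5=0xd1
[7] flags=1000 VS?F → skip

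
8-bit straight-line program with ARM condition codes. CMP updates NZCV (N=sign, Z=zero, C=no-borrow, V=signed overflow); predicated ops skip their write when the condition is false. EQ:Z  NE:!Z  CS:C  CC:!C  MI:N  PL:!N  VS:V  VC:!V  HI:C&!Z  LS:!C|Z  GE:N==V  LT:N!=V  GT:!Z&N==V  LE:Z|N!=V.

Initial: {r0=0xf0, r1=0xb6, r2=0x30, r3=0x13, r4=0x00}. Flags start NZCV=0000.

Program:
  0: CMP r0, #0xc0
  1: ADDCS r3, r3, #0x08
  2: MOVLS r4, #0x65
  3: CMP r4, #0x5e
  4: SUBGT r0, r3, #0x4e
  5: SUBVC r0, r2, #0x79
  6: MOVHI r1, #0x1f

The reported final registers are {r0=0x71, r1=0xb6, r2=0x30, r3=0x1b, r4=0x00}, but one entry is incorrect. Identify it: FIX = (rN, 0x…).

[0] flags=0010 → (cmp)
[1] flags=0010 CS?T → r3=0x1b
[2] flags=0010 LS?F → skip
[3] flags=1000 → (cmp)
[4] flags=1000 GT?F → skip
[5] flags=1000 VC?T → r0=0xb7
[6] flags=1000 HI?F → skip

FIX = (r0, 0xb7)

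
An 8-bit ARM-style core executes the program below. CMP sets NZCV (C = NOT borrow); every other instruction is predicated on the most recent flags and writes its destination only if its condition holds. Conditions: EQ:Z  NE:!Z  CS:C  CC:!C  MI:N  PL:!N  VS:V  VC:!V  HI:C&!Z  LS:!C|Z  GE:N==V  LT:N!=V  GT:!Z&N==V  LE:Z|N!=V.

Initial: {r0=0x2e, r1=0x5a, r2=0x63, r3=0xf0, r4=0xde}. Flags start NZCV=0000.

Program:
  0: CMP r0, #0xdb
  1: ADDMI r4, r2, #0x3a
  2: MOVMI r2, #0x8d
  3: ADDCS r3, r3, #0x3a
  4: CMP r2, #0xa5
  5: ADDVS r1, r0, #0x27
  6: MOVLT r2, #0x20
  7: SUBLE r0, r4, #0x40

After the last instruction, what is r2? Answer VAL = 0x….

VAL = 0x63

[0] flags=0000 → (cmp)
[1] flags=0000 MI?F → skip
[2] flags=0000 MI?F → skip
[3] flags=0000 CS?F → skip
[4] flags=1001 → (cmp)
[5] flags=1001 VS?T → r1=0x55
[6] flags=1001 LT?F → skip
[7] flags=1001 LE?F → skip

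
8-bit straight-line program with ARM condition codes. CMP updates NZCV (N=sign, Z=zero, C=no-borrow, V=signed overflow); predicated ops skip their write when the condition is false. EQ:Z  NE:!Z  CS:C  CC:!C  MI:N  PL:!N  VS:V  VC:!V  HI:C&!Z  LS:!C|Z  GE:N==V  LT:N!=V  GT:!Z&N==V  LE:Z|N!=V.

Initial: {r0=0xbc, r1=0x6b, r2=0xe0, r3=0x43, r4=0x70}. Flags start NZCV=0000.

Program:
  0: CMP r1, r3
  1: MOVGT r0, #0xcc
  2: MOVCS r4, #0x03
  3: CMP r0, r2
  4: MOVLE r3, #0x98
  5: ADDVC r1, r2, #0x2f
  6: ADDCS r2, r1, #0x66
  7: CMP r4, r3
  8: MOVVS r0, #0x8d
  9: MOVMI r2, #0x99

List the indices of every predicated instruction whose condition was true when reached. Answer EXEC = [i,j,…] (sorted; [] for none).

EXEC = [1,2,4,5]

[0] flags=0010 → (cmp)
[1] flags=0010 GT?T → r0=0xcc
[2] flags=0010 CS?T → r4=0x03
[3] flags=1000 → (cmp)
[4] flags=1000 LE?T → r3=0x98
[5] flags=1000 VC?T → r1=0x0f
[6] flags=1000 CS?F → skip
[7] flags=0000 → (cmp)
[8] flags=0000 VS?F → skip
[9] flags=0000 MI?F → skip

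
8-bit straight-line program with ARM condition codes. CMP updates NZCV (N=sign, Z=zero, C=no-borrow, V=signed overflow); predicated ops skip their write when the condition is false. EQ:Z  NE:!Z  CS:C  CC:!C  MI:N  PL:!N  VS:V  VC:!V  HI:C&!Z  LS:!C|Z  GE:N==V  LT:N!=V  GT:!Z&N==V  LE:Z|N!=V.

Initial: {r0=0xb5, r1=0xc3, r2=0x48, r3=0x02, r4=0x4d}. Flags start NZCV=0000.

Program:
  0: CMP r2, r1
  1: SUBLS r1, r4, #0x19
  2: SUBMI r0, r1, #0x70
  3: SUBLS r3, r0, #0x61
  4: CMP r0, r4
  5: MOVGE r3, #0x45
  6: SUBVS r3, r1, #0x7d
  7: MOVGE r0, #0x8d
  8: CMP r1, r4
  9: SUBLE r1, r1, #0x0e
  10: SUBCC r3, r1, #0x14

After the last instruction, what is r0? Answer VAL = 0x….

0: ✓ CMP  NZCV=1001
1: ✓ SUBLS  r1←0x34
2: ✓ SUBMI  r0←0xc4
3: ✓ SUBLS  r3←0x63
4: ✓ CMP  NZCV=0011
5: · MOVGE
6: ✓ SUBVS  r3←0xb7
7: · MOVGE
8: ✓ CMP  NZCV=1000
9: ✓ SUBLE  r1←0x26
10: ✓ SUBCC  r3←0x12

VAL = 0xc4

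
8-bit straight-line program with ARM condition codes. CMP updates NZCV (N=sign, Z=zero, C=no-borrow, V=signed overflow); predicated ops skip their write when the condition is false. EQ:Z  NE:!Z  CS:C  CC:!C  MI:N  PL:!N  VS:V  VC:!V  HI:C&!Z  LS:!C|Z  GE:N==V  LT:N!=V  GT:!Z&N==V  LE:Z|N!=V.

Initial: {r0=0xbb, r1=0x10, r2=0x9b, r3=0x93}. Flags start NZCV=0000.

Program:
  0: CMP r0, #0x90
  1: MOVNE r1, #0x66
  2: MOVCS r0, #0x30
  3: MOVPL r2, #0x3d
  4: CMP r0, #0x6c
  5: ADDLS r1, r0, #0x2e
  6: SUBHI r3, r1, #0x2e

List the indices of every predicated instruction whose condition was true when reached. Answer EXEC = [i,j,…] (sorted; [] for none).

EXEC = [1,2,3,5]

0: ✓ CMP  NZCV=0010
1: ✓ MOVNE  r1←0x66
2: ✓ MOVCS  r0←0x30
3: ✓ MOVPL  r2←0x3d
4: ✓ CMP  NZCV=1000
5: ✓ ADDLS  r1←0x5e
6: · SUBHI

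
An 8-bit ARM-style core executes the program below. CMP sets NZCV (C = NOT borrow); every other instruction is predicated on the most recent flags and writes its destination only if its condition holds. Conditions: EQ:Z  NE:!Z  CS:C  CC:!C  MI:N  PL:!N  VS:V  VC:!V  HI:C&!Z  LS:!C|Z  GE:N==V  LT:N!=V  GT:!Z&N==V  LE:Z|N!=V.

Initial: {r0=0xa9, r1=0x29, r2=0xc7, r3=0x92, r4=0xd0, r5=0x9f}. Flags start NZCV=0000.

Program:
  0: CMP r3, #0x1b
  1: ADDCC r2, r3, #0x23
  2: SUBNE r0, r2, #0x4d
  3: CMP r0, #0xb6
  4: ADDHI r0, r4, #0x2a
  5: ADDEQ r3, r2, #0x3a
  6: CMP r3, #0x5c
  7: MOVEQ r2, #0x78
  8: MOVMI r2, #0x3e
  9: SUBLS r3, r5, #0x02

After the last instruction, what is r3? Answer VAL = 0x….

[0] flags=0011 → (cmp)
[1] flags=0011 CC?F → skip
[2] flags=0011 NE?T → r0=0x7a
[3] flags=1001 → (cmp)
[4] flags=1001 HI?F → skip
[5] flags=1001 EQ?F → skip
[6] flags=0011 → (cmp)
[7] flags=0011 EQ?F → skip
[8] flags=0011 MI?F → skip
[9] flags=0011 LS?F → skip

VAL = 0x92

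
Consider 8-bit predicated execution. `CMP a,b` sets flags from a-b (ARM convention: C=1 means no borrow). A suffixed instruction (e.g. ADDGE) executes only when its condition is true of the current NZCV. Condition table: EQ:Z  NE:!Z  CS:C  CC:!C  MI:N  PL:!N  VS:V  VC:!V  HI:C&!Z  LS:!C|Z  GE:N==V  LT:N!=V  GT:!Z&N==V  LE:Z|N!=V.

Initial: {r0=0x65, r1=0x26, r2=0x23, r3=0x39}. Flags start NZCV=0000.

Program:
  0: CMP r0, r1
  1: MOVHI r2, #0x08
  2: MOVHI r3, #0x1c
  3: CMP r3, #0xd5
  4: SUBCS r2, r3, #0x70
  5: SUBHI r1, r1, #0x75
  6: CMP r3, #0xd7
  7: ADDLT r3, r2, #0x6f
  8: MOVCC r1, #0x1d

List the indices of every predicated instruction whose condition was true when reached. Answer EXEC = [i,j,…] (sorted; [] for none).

EXEC = [1,2,8]

0: ✓ CMP  NZCV=0010
1: ✓ MOVHI  r2←0x08
2: ✓ MOVHI  r3←0x1c
3: ✓ CMP  NZCV=0000
4: · SUBCS
5: · SUBHI
6: ✓ CMP  NZCV=0000
7: · ADDLT
8: ✓ MOVCC  r1←0x1d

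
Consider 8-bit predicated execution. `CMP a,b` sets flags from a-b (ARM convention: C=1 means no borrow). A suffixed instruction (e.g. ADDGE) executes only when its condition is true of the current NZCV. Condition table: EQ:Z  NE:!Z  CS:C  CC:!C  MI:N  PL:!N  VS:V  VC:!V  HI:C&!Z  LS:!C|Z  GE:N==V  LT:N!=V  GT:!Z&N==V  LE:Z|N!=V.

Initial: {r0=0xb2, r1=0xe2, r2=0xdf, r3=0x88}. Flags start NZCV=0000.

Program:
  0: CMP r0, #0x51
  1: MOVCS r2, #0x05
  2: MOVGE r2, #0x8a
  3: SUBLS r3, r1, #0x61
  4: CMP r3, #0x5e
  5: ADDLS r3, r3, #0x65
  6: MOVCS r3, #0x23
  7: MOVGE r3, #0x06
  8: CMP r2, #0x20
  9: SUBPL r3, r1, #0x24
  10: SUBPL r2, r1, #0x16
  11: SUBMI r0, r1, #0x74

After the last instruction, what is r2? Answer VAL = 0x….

0: ✓ CMP  NZCV=0011
1: ✓ MOVCS  r2←0x05
2: · MOVGE
3: · SUBLS
4: ✓ CMP  NZCV=0011
5: · ADDLS
6: ✓ MOVCS  r3←0x23
7: · MOVGE
8: ✓ CMP  NZCV=1000
9: · SUBPL
10: · SUBPL
11: ✓ SUBMI  r0←0x6e

VAL = 0x05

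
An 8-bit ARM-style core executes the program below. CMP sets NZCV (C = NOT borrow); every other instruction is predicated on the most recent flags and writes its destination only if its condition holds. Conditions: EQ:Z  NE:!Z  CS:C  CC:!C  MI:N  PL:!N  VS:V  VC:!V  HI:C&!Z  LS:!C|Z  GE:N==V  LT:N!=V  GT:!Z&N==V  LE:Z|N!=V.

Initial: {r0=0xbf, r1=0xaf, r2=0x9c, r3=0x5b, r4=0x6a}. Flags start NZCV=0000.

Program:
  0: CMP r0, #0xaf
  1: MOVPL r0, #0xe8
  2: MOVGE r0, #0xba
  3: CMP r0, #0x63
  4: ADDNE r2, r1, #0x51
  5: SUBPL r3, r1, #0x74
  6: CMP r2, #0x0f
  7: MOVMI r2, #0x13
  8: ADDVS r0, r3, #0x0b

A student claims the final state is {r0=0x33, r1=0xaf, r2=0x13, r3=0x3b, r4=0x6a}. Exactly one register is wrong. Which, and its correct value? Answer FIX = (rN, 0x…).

FIX = (r0, 0xba)

0: ✓ CMP  NZCV=0010
1: ✓ MOVPL  r0←0xe8
2: ✓ MOVGE  r0←0xba
3: ✓ CMP  NZCV=0011
4: ✓ ADDNE  r2←0x00
5: ✓ SUBPL  r3←0x3b
6: ✓ CMP  NZCV=1000
7: ✓ MOVMI  r2←0x13
8: · ADDVS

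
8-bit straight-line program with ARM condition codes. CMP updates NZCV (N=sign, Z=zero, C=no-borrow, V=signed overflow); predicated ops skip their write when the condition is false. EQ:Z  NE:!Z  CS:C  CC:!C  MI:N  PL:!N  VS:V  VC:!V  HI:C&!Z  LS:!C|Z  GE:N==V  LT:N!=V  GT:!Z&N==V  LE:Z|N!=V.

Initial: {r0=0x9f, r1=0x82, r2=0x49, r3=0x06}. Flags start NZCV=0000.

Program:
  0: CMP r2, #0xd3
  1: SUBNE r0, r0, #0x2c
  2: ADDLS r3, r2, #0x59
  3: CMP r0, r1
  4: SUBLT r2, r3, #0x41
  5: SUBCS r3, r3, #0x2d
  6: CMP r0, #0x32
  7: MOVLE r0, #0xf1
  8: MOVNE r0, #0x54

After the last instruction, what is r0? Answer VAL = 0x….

[0] flags=0000 → (cmp)
[1] flags=0000 NE?T → r0=0x73
[2] flags=0000 LS?T → r3=0xa2
[3] flags=1001 → (cmp)
[4] flags=1001 LT?F → skip
[5] flags=1001 CS?F → skip
[6] flags=0010 → (cmp)
[7] flags=0010 LE?F → skip
[8] flags=0010 NE?T → r0=0x54

VAL = 0x54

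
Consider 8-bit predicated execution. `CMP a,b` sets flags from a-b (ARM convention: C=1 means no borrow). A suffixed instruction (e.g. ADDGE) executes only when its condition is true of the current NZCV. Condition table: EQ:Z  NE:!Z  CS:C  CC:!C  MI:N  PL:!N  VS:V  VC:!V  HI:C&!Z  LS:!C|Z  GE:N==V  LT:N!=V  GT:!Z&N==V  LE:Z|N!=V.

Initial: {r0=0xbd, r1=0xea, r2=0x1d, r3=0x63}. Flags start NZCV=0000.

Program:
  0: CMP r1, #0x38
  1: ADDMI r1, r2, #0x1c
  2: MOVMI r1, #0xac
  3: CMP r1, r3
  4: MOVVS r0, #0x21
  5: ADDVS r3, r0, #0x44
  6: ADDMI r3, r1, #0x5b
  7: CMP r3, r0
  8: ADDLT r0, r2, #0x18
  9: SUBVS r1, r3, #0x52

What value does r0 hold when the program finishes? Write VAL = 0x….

VAL = 0x21

[0] flags=1010 → (cmp)
[1] flags=1010 MI?T → r1=0x39
[2] flags=1010 MI?T → r1=0xac
[3] flags=0011 → (cmp)
[4] flags=0011 VS?T → r0=0x21
[5] flags=0011 VS?T → r3=0x65
[6] flags=0011 MI?F → skip
[7] flags=0010 → (cmp)
[8] flags=0010 LT?F → skip
[9] flags=0010 VS?F → skip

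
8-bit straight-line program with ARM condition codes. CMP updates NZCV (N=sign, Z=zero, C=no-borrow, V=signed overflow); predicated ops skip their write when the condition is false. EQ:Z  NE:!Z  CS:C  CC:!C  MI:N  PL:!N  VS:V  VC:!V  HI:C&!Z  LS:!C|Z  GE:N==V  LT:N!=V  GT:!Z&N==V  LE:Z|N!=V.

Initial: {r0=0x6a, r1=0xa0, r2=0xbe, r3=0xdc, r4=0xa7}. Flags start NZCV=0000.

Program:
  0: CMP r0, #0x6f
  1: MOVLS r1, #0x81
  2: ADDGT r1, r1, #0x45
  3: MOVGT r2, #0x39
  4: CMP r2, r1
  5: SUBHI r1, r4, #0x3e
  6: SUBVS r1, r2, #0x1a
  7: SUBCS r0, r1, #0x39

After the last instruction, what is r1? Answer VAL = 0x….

VAL = 0x69

[0] flags=1000 → (cmp)
[1] flags=1000 LS?T → r1=0x81
[2] flags=1000 GT?F → skip
[3] flags=1000 GT?F → skip
[4] flags=0010 → (cmp)
[5] flags=0010 HI?T → r1=0x69
[6] flags=0010 VS?F → skip
[7] flags=0010 CS?T → r0=0x30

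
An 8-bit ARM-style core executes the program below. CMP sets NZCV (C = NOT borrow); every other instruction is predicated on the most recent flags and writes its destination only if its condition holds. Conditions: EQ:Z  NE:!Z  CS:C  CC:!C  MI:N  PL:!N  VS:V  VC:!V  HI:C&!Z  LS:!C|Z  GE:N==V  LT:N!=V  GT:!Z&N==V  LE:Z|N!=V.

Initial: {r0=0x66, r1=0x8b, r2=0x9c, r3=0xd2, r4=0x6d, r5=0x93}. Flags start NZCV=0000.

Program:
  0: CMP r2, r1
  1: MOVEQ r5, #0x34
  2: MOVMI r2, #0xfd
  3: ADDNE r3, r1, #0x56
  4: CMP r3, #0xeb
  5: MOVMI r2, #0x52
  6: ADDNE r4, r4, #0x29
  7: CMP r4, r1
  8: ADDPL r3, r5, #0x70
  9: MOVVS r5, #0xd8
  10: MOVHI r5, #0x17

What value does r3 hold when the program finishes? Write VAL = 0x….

[0] flags=0010 → (cmp)
[1] flags=0010 EQ?F → skip
[2] flags=0010 MI?F → skip
[3] flags=0010 NE?T → r3=0xe1
[4] flags=1000 → (cmp)
[5] flags=1000 MI?T → r2=0x52
[6] flags=1000 NE?T → r4=0x96
[7] flags=0010 → (cmp)
[8] flags=0010 PL?T → r3=0x03
[9] flags=0010 VS?F → skip
[10] flags=0010 HI?T → r5=0x17

VAL = 0x03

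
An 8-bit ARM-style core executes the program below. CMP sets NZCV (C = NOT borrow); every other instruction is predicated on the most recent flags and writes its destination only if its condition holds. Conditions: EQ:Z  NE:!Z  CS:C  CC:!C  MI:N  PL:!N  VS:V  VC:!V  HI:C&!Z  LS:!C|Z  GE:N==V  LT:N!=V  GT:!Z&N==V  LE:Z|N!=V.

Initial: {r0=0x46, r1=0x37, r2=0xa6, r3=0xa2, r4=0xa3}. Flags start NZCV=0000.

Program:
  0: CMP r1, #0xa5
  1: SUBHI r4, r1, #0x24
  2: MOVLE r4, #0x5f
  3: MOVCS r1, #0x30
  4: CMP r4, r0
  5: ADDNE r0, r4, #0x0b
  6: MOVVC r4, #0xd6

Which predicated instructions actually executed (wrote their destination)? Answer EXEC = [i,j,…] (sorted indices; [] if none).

[0] flags=1001 → (cmp)
[1] flags=1001 HI?F → skip
[2] flags=1001 LE?F → skip
[3] flags=1001 CS?F → skip
[4] flags=0011 → (cmp)
[5] flags=0011 NE?T → r0=0xae
[6] flags=0011 VC?F → skip

EXEC = [5]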